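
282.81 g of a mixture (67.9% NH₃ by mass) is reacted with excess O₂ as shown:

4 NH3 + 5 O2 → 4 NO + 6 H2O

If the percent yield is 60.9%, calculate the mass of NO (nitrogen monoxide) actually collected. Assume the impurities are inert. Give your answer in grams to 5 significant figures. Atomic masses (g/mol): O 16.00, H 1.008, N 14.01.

Pure NH3 available = 282.81 g × 0.679 = 192.028 g.
M(NH3) = 14.01 + 3(1.008) = 17.034 g/mol.
M(NO) = 14.01 + 16.00 = 30.01 g/mol.
n(NH3) = 192.028 g / 17.034 g/mol = 11.2732 mol.
From the equation the NH3:NO mole ratio is 4:4, so n(NO) = 11.2732 × 4/4 = 11.2732 mol.
Mass of NO = 11.2732 mol × 30.01 g/mol = 338.309 g.
Actual mass collected = 338.309 g × 0.609 = 206.030 g.

206.03 g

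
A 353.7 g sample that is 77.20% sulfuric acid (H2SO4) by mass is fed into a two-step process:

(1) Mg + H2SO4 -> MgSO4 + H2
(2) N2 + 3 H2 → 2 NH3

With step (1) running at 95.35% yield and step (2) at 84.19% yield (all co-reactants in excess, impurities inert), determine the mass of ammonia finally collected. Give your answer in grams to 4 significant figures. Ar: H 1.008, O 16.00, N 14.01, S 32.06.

Pure H2SO4 = 353.7 × 0.7720 = 273.06 g.
M(H2SO4) = 2(1.008) + 32.06 + 4(16.00) = 98.076 g/mol.
M(NH3) = 14.01 + 3(1.008) = 17.034 g/mol.
n(H2SO4) = 273.06 / 98.076 = 2.7841 mol.
Step 1 (H2SO4:H2 = 1:1): theoretical n(H2) = 2.7841 mol; at 95.35% yield, n(H2) = 2.6547 mol.
Step 2 (H2:NH3 = 3:2): theoretical n(NH3) = 1.7698 mol, so theoretical mass = 1.7698 × 17.034 = 30.146 g.
At 84.19% yield, actual mass of NH3 = 30.146 × 0.8419 = 25.380 g.

25.38 g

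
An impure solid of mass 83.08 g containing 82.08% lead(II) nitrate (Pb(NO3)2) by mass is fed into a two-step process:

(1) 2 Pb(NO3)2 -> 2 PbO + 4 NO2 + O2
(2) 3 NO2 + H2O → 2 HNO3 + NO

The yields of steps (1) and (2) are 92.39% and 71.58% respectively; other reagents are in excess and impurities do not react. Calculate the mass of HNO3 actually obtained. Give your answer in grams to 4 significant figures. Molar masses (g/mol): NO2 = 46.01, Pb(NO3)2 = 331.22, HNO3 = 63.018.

11.44 g

Pure Pb(NO3)2 = 83.08 × 0.8208 = 68.192 g.
n(Pb(NO3)2) = 68.192 / 331.22 = 0.20588 mol.
Step 1 (Pb(NO3)2:NO2 = 2:4): theoretical n(NO2) = 0.41176 mol; at 92.39% yield, n(NO2) = 0.38043 mol.
Step 2 (NO2:HNO3 = 3:2): theoretical n(HNO3) = 0.25362 mol, so theoretical mass = 0.25362 × 63.018 = 15.983 g.
At 71.58% yield, actual mass of HNO3 = 15.983 × 0.7158 = 11.440 g.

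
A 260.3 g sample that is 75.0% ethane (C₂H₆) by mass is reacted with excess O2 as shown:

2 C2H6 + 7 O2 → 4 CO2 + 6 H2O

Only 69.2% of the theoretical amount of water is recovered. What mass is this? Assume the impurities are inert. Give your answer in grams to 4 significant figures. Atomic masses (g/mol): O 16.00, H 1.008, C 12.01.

Pure C2H6 available = 260.3 g × 0.750 = 195.22 g.
M(C2H6) = 2(12.01) + 6(1.008) = 30.068 g/mol.
M(H2O) = 2(1.008) + 16.00 = 18.016 g/mol.
n(C2H6) = 195.22 g / 30.068 g/mol = 6.4928 mol.
From the equation the C2H6:H2O mole ratio is 2:6, so n(H2O) = 6.4928 × 6/2 = 19.478 mol.
Mass of H2O = 19.478 mol × 18.016 g/mol = 350.92 g.
Actual mass collected = 350.92 g × 0.692 = 242.84 g.

242.8 g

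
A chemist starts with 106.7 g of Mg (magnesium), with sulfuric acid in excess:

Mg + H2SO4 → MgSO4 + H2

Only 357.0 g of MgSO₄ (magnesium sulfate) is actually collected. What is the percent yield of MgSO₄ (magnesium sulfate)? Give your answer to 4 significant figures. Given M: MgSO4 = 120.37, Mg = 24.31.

67.57 %

n(Mg) = 106.70 g / 24.31 g/mol = 4.3891 mol.
From the equation the Mg:MgSO4 mole ratio is 1:1, so n(MgSO4) = 4.3891 × 1/1 = 4.3891 mol.
Mass of MgSO4 = 4.3891 mol × 120.37 g/mol = 528.32 g.
This is the theoretical yield. Percent yield = 357.0 g / 528.32 g × 100% = 67.573%.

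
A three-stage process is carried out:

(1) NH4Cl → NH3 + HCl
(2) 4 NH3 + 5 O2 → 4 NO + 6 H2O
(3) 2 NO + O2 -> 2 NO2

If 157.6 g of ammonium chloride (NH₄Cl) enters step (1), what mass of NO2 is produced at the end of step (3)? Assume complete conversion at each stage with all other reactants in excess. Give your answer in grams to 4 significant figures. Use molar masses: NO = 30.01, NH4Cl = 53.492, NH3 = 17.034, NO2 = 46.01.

135.6 g

n(NH4Cl) = 157.6 / 53.492 = 2.9462 mol.
Reaction (1): NH4Cl→NH3 ratio 1:1 ⇒ n(NH3) = 2.9462 mol.
Reaction (2): NH3→NO ratio 4:4 ⇒ n(NO) = 2.9462 mol.
Reaction (3): NO→NO2 ratio 2:2 ⇒ n(NO2) = 2.9462 mol.
Mass of NO2 = 2.9462 × 46.01 = 135.56 g.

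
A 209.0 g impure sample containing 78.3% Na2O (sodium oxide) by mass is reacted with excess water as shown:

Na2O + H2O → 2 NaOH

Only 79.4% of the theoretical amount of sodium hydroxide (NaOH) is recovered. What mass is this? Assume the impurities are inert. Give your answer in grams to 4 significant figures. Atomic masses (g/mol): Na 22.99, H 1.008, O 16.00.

167.7 g

Pure Na2O available = 209.0 g × 0.783 = 163.65 g.
M(Na2O) = 2(22.99) + 16.00 = 61.98 g/mol.
M(NaOH) = 22.99 + 16.00 + 1.008 = 39.998 g/mol.
n(Na2O) = 163.65 g / 61.98 g/mol = 2.6403 mol.
From the equation the Na2O:NaOH mole ratio is 1:2, so n(NaOH) = 2.6403 × 2/1 = 5.2806 mol.
Mass of NaOH = 5.2806 mol × 39.998 g/mol = 211.21 g.
Actual mass collected = 211.21 g × 0.794 = 167.70 g.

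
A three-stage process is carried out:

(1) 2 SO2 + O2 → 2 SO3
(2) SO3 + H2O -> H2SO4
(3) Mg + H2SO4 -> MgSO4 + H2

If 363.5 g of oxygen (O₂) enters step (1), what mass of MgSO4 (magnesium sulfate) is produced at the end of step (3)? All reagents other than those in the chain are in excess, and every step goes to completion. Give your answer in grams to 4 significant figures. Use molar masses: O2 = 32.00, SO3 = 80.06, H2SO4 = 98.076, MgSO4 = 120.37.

n(O2) = 363.5 / 32.00 = 11.359 mol.
Reaction (1): O2→SO3 ratio 1:2 ⇒ n(SO3) = 22.719 mol.
Reaction (2): SO3→H2SO4 ratio 1:1 ⇒ n(H2SO4) = 22.719 mol.
Reaction (3): H2SO4→MgSO4 ratio 1:1 ⇒ n(MgSO4) = 22.719 mol.
Mass of MgSO4 = 22.719 × 120.37 = 2734.7 g.

2735 g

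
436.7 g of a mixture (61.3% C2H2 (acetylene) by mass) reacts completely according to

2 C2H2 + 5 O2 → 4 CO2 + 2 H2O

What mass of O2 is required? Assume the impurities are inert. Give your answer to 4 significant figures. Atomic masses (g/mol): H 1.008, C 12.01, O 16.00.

Mass of pure C2H2 = 436.7 g × 0.613 = 267.70 g.
M(C2H2) = 2(12.01) + 2(1.008) = 26.036 g/mol.
M(O2) = 2(16.00) = 32.00 g/mol.
n(C2H2) = 267.70 g / 26.036 g/mol = 10.282 mol.
From the equation the C2H2:O2 mole ratio is 2:5, so n(O2) = 10.282 × 5/2 = 25.705 mol.
Mass of O2 = 25.705 mol × 32.00 g/mol = 822.54 g.

822.5 g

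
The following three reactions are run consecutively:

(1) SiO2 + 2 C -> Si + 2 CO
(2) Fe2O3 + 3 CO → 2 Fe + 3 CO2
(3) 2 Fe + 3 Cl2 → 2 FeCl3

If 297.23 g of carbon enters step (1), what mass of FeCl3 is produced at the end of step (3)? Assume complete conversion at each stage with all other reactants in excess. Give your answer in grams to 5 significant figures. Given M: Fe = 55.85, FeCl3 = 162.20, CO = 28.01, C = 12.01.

n(C) = 297.23 / 12.01 = 24.7485 mol.
Reaction (1): C→CO ratio 2:2 ⇒ n(CO) = 24.7485 mol.
Reaction (2): CO→Fe ratio 3:2 ⇒ n(Fe) = 16.4990 mol.
Reaction (3): Fe→FeCl3 ratio 2:2 ⇒ n(FeCl3) = 16.4990 mol.
Mass of FeCl3 = 16.4990 × 162.20 = 2676.14 g.

2676.1 g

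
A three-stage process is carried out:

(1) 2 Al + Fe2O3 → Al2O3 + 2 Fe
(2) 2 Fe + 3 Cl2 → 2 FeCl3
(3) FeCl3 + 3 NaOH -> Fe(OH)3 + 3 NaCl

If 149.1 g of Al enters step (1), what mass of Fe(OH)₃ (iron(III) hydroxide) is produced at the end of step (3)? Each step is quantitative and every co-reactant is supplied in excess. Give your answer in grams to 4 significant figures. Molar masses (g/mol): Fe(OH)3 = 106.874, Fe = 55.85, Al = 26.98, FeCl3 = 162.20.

n(Al) = 149.1 / 26.98 = 5.5263 mol.
Reaction (1): Al→Fe ratio 2:2 ⇒ n(Fe) = 5.5263 mol.
Reaction (2): Fe→FeCl3 ratio 2:2 ⇒ n(FeCl3) = 5.5263 mol.
Reaction (3): FeCl3→Fe(OH)3 ratio 1:1 ⇒ n(Fe(OH)3) = 5.5263 mol.
Mass of Fe(OH)3 = 5.5263 × 106.874 = 590.62 g.

590.6 g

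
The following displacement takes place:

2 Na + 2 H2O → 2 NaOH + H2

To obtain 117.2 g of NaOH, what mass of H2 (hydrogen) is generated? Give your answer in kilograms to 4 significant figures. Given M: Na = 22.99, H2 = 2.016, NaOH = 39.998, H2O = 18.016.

0.002954 kg

n(NaOH) = 117.20 g / 39.998 g/mol = 2.9301 mol.
From the equation the NaOH:H2 mole ratio is 2:1, so n(H2) = 2.9301 × 1/2 = 1.4651 mol.
Mass of H2 = 1.4651 mol × 2.016 g/mol = 2.9536 g.
Converting to kg: 2.9536 g = 0.002954 kg.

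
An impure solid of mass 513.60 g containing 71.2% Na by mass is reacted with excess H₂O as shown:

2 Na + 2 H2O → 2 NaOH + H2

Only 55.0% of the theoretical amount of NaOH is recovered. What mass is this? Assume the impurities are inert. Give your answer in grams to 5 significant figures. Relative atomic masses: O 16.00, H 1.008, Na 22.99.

349.92 g

Pure Na available = 513.60 g × 0.712 = 365.683 g.
M(Na) = 22.99 g/mol.
M(NaOH) = 22.99 + 16.00 + 1.008 = 39.998 g/mol.
n(Na) = 365.683 g / 22.99 g/mol = 15.9062 mol.
From the equation the Na:NaOH mole ratio is 2:2, so n(NaOH) = 15.9062 × 2/2 = 15.9062 mol.
Mass of NaOH = 15.9062 mol × 39.998 g/mol = 636.216 g.
Actual mass collected = 636.216 g × 0.550 = 349.919 g.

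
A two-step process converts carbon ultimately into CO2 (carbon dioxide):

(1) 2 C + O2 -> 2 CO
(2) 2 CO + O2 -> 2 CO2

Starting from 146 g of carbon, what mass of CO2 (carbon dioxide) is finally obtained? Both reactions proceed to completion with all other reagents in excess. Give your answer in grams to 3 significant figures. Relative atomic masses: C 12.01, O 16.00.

535 g

M(C) = 12.01 g/mol.
M(CO2) = 12.01 + 2(16.00) = 44.01 g/mol.
n(C) = 146.0 / 12.01 = 12.16 mol.
Step 1 gives a 2:2 ratio of C to CO, so n(CO) = 12.16 mol.
In step 2 the CO:CO2 ratio is 2:2, so n(CO2) = 12.16 mol.
Mass of CO2 = 12.16 × 44.01 = 535.0 g.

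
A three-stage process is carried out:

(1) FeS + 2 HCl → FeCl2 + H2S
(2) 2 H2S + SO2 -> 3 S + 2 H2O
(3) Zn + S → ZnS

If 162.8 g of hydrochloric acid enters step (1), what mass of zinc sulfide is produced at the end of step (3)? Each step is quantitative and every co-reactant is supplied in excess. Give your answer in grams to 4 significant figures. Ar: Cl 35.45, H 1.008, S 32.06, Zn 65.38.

326.3 g

M(HCl) = 1.008 + 35.45 = 36.458 g/mol.
M(ZnS) = 65.38 + 32.06 = 97.44 g/mol.
n(HCl) = 162.8 / 36.458 = 4.4654 mol.
Reaction (1): HCl→H2S ratio 2:1 ⇒ n(H2S) = 2.2327 mol.
Reaction (2): H2S→S ratio 2:3 ⇒ n(S) = 3.3491 mol.
Reaction (3): S→ZnS ratio 1:1 ⇒ n(ZnS) = 3.3491 mol.
Mass of ZnS = 3.3491 × 97.44 = 326.33 g.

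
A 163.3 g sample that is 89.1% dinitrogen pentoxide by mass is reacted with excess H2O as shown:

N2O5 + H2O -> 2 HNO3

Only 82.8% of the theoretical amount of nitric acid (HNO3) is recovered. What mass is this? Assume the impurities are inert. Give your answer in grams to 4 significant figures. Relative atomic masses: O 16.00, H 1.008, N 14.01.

140.6 g

Pure N2O5 available = 163.3 g × 0.891 = 145.50 g.
M(N2O5) = 2(14.01) + 5(16.00) = 108.02 g/mol.
M(HNO3) = 1.008 + 14.01 + 3(16.00) = 63.018 g/mol.
n(N2O5) = 145.50 g / 108.02 g/mol = 1.3470 mol.
From the equation the N2O5:HNO3 mole ratio is 1:2, so n(HNO3) = 1.3470 × 2/1 = 2.6940 mol.
Mass of HNO3 = 2.6940 mol × 63.018 g/mol = 169.77 g.
Actual mass collected = 169.77 g × 0.828 = 140.57 g.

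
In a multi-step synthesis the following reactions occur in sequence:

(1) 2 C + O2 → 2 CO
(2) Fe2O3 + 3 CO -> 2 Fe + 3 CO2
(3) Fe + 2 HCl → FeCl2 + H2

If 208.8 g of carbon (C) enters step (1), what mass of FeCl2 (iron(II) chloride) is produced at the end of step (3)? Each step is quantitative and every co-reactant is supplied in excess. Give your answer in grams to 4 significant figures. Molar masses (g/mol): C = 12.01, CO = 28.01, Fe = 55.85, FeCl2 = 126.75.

n(C) = 208.8 / 12.01 = 17.386 mol.
Reaction (1): C→CO ratio 2:2 ⇒ n(CO) = 17.386 mol.
Reaction (2): CO→Fe ratio 3:2 ⇒ n(Fe) = 11.590 mol.
Reaction (3): Fe→FeCl2 ratio 1:1 ⇒ n(FeCl2) = 11.590 mol.
Mass of FeCl2 = 11.590 × 126.75 = 1469.1 g.

1469 g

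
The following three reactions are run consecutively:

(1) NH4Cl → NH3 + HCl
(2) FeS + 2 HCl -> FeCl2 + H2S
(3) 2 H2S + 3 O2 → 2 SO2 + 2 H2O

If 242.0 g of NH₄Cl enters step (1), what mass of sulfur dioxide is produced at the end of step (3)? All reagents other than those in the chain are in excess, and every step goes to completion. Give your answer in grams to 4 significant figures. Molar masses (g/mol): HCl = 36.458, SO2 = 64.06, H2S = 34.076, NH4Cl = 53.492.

n(NH4Cl) = 242.0 / 53.492 = 4.5240 mol.
Reaction (1): NH4Cl→HCl ratio 1:1 ⇒ n(HCl) = 4.5240 mol.
Reaction (2): HCl→H2S ratio 2:1 ⇒ n(H2S) = 2.2620 mol.
Reaction (3): H2S→SO2 ratio 2:2 ⇒ n(SO2) = 2.2620 mol.
Mass of SO2 = 2.2620 × 64.06 = 144.91 g.

144.9 g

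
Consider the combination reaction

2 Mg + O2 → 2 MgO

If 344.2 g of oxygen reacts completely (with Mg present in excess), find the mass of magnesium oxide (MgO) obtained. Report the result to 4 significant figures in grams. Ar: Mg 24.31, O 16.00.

867.2 g

M(O2) = 2(16.00) = 32.00 g/mol.
M(MgO) = 24.31 + 16.00 = 40.31 g/mol.
n(O2) = 344.20 g / 32.00 g/mol = 10.756 mol.
From the equation the O2:MgO mole ratio is 1:2, so n(MgO) = 10.756 × 2/1 = 21.512 mol.
Mass of MgO = 21.512 mol × 40.31 g/mol = 867.17 g.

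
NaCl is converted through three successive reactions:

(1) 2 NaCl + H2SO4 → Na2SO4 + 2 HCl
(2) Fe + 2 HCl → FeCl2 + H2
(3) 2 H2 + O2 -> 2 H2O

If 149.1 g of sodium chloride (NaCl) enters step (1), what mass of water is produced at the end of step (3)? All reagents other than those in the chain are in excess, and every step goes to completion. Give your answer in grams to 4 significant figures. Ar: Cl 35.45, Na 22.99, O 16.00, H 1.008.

22.98 g

M(NaCl) = 22.99 + 35.45 = 58.44 g/mol.
M(H2O) = 2(1.008) + 16.00 = 18.016 g/mol.
n(NaCl) = 149.1 / 58.44 = 2.5513 mol.
Reaction (1): NaCl→HCl ratio 2:2 ⇒ n(HCl) = 2.5513 mol.
Reaction (2): HCl→H2 ratio 2:1 ⇒ n(H2) = 1.2757 mol.
Reaction (3): H2→H2O ratio 2:2 ⇒ n(H2O) = 1.2757 mol.
Mass of H2O = 1.2757 × 18.016 = 22.982 g.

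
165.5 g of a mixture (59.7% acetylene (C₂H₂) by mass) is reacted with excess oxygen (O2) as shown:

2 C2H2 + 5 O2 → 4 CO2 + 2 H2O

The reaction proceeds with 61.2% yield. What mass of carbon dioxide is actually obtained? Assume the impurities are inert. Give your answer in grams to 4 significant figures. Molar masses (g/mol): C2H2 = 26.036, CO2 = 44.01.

204.4 g

Pure C2H2 available = 165.5 g × 0.597 = 98.803 g.
n(C2H2) = 98.803 g / 26.036 g/mol = 3.7949 mol.
From the equation the C2H2:CO2 mole ratio is 2:4, so n(CO2) = 3.7949 × 4/2 = 7.5898 mol.
Mass of CO2 = 7.5898 mol × 44.01 g/mol = 334.03 g.
Actual mass collected = 334.03 g × 0.612 = 204.42 g.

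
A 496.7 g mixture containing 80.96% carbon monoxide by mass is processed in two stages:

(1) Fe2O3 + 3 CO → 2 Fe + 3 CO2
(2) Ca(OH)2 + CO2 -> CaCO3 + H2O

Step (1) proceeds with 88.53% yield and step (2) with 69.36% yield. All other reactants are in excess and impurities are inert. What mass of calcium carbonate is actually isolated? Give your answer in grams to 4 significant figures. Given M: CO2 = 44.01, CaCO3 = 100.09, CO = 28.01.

882.4 g

Pure CO = 496.7 × 0.8096 = 402.13 g.
n(CO) = 402.13 / 28.01 = 14.357 mol.
Step 1 (CO:CO2 = 3:3): theoretical n(CO2) = 14.357 mol; at 88.53% yield, n(CO2) = 12.710 mol.
Step 2 (CO2:CaCO3 = 1:1): theoretical n(CaCO3) = 12.710 mol, so theoretical mass = 12.710 × 100.09 = 1272.1 g.
At 69.36% yield, actual mass of CaCO3 = 1272.1 × 0.6936 = 882.35 g.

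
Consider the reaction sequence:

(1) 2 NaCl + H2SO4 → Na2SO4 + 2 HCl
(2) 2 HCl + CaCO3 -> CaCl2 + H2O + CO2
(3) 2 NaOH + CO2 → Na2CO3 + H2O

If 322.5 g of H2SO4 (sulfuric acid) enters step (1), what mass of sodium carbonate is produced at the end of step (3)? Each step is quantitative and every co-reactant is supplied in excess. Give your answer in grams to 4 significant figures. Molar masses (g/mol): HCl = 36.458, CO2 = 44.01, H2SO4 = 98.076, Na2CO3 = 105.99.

348.5 g

n(H2SO4) = 322.5 / 98.076 = 3.2883 mol.
Reaction (1): H2SO4→HCl ratio 1:2 ⇒ n(HCl) = 6.5765 mol.
Reaction (2): HCl→CO2 ratio 2:1 ⇒ n(CO2) = 3.2883 mol.
Reaction (3): CO2→Na2CO3 ratio 1:1 ⇒ n(Na2CO3) = 3.2883 mol.
Mass of Na2CO3 = 3.2883 × 105.99 = 348.52 g.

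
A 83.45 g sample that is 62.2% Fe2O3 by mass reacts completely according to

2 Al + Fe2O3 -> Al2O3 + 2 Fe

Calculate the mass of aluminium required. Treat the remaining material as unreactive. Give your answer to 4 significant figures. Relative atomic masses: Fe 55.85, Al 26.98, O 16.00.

Mass of pure Fe2O3 = 83.45 g × 0.622 = 51.906 g.
M(Fe2O3) = 2(55.85) + 3(16.00) = 159.70 g/mol.
M(Al) = 26.98 g/mol.
n(Fe2O3) = 51.906 g / 159.70 g/mol = 0.32502 mol.
From the equation the Fe2O3:Al mole ratio is 1:2, so n(Al) = 0.32502 × 2/1 = 0.65004 mol.
Mass of Al = 0.65004 mol × 26.98 g/mol = 17.538 g.

17.54 g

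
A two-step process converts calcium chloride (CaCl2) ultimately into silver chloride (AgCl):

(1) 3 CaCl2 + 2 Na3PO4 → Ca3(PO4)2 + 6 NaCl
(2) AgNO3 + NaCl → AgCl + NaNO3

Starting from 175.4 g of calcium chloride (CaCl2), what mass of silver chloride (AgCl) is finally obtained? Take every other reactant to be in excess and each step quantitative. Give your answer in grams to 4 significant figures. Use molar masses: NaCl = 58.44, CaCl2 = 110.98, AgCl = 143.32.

n(CaCl2) = 175.40 / 110.98 = 1.5805 mol.
Step 1 gives a 3:6 ratio of CaCl2 to NaCl, so n(NaCl) = 3.1609 mol.
In step 2 the NaCl:AgCl ratio is 1:1, so n(AgCl) = 3.1609 mol.
Mass of AgCl = 3.1609 × 143.32 = 453.02 g.

453.0 g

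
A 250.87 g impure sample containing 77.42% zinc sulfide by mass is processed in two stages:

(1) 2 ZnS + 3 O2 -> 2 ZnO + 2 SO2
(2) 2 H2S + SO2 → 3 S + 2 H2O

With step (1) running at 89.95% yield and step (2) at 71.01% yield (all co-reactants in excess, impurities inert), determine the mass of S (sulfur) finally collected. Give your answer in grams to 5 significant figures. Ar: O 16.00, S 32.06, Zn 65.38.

122.45 g

Pure ZnS = 250.87 × 0.7742 = 194.224 g.
M(ZnS) = 65.38 + 32.06 = 97.44 g/mol.
M(S) = 32.06 g/mol.
n(ZnS) = 194.224 / 97.44 = 1.99326 mol.
Step 1 (ZnS:SO2 = 2:2): theoretical n(SO2) = 1.99326 mol; at 89.95% yield, n(SO2) = 1.79294 mol.
Step 2 (SO2:S = 1:3): theoretical n(S) = 5.37882 mol, so theoretical mass = 5.37882 × 32.06 = 172.445 g.
At 71.01% yield, actual mass of S = 172.445 × 0.7101 = 122.453 g.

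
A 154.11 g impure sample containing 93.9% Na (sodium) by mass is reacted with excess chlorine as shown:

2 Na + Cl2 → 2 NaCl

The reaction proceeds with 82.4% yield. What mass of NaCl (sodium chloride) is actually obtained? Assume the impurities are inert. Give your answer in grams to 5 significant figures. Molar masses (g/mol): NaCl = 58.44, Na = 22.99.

303.11 g

Pure Na available = 154.11 g × 0.939 = 144.709 g.
n(Na) = 144.709 g / 22.99 g/mol = 6.29444 mol.
From the equation the Na:NaCl mole ratio is 2:2, so n(NaCl) = 6.29444 × 2/2 = 6.29444 mol.
Mass of NaCl = 6.29444 mol × 58.44 g/mol = 367.847 g.
Actual mass collected = 367.847 g × 0.824 = 303.106 g.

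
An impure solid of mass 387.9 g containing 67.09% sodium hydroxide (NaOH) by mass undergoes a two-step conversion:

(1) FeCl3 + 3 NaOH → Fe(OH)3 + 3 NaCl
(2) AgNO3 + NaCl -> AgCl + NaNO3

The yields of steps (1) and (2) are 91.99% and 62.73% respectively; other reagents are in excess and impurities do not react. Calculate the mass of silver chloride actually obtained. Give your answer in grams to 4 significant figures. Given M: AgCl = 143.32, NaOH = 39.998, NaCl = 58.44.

Pure NaOH = 387.9 × 0.6709 = 260.24 g.
n(NaOH) = 260.24 / 39.998 = 6.5064 mol.
Step 1 (NaOH:NaCl = 3:3): theoretical n(NaCl) = 6.5064 mol; at 91.99% yield, n(NaCl) = 5.9852 mol.
Step 2 (NaCl:AgCl = 1:1): theoretical n(AgCl) = 5.9852 mol, so theoretical mass = 5.9852 × 143.32 = 857.80 g.
At 62.73% yield, actual mass of AgCl = 857.80 × 0.6273 = 538.10 g.

538.1 g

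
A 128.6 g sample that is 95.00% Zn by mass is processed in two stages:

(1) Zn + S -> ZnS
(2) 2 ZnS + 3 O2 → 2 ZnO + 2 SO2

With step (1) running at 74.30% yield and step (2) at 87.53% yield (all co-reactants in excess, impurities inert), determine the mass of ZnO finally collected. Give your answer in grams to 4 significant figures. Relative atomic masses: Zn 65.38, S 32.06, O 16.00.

98.90 g

Pure Zn = 128.6 × 0.9500 = 122.17 g.
M(Zn) = 65.38 g/mol.
M(ZnO) = 65.38 + 16.00 = 81.38 g/mol.
n(Zn) = 122.17 / 65.38 = 1.8686 mol.
Step 1 (Zn:ZnS = 1:1): theoretical n(ZnS) = 1.8686 mol; at 74.30% yield, n(ZnS) = 1.3884 mol.
Step 2 (ZnS:ZnO = 2:2): theoretical n(ZnO) = 1.3884 mol, so theoretical mass = 1.3884 × 81.38 = 112.99 g.
At 87.53% yield, actual mass of ZnO = 112.99 × 0.8753 = 98.897 g.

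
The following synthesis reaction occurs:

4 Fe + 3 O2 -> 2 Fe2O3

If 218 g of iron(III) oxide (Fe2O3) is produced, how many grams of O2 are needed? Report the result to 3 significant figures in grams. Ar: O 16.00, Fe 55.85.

65.5 g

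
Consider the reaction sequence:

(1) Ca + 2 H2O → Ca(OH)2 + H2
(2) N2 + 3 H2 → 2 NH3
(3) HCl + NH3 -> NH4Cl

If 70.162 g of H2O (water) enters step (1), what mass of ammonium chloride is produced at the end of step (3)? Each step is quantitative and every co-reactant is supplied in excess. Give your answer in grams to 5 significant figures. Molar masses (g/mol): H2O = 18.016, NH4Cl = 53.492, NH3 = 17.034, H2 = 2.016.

n(H2O) = 70.162 / 18.016 = 3.89443 mol.
Reaction (1): H2O→H2 ratio 2:1 ⇒ n(H2) = 1.94721 mol.
Reaction (2): H2→NH3 ratio 3:2 ⇒ n(NH3) = 1.29814 mol.
Reaction (3): NH3→NH4Cl ratio 1:1 ⇒ n(NH4Cl) = 1.29814 mol.
Mass of NH4Cl = 1.29814 × 53.492 = 69.4402 g.

69.440 g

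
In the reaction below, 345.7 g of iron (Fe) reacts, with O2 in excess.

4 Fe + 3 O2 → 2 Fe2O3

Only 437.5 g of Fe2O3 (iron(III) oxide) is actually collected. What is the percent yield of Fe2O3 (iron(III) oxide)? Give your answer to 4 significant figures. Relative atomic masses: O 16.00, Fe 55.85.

M(Fe) = 55.85 g/mol.
M(Fe2O3) = 2(55.85) + 3(16.00) = 159.70 g/mol.
n(Fe) = 345.70 g / 55.85 g/mol = 6.1898 mol.
From the equation the Fe:Fe2O3 mole ratio is 4:2, so n(Fe2O3) = 6.1898 × 2/4 = 3.0949 mol.
Mass of Fe2O3 = 3.0949 mol × 159.70 g/mol = 494.26 g.
This is the theoretical yield. Percent yield = 437.5 g / 494.26 g × 100% = 88.517%.

88.52 %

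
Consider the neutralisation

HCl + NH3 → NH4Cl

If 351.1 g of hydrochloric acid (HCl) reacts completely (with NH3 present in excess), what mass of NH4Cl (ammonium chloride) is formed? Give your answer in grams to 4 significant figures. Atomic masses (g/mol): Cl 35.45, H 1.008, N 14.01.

515.1 g

M(HCl) = 1.008 + 35.45 = 36.458 g/mol.
M(NH4Cl) = 14.01 + 4(1.008) + 35.45 = 53.492 g/mol.
n(HCl) = 351.10 g / 36.458 g/mol = 9.6303 mol.
From the equation the HCl:NH4Cl mole ratio is 1:1, so n(NH4Cl) = 9.6303 × 1/1 = 9.6303 mol.
Mass of NH4Cl = 9.6303 mol × 53.492 g/mol = 515.14 g.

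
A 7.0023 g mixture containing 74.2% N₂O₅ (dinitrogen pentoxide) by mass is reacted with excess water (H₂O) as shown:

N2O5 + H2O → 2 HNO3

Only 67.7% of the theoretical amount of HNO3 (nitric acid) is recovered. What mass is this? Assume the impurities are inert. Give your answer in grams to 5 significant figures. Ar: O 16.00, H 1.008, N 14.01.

Pure N2O5 available = 7.0023 g × 0.742 = 5.19571 g.
M(N2O5) = 2(14.01) + 5(16.00) = 108.02 g/mol.
M(HNO3) = 1.008 + 14.01 + 3(16.00) = 63.018 g/mol.
n(N2O5) = 5.19571 g / 108.02 g/mol = 0.0480995 mol.
From the equation the N2O5:HNO3 mole ratio is 1:2, so n(HNO3) = 0.0480995 × 2/1 = 0.0961990 mol.
Mass of HNO3 = 0.0961990 mol × 63.018 g/mol = 6.06227 g.
Actual mass collected = 6.06227 g × 0.677 = 4.10415 g.

4.1042 g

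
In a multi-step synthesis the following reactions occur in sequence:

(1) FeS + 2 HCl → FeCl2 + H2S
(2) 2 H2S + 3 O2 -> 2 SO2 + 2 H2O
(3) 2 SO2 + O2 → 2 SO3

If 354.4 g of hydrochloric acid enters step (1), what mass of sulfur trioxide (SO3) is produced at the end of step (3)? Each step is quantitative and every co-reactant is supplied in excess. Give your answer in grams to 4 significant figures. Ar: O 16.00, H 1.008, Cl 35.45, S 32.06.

M(HCl) = 1.008 + 35.45 = 36.458 g/mol.
M(SO3) = 32.06 + 3(16.00) = 80.06 g/mol.
n(HCl) = 354.4 / 36.458 = 9.7208 mol.
Reaction (1): HCl→H2S ratio 2:1 ⇒ n(H2S) = 4.8604 mol.
Reaction (2): H2S→SO2 ratio 2:2 ⇒ n(SO2) = 4.8604 mol.
Reaction (3): SO2→SO3 ratio 2:2 ⇒ n(SO3) = 4.8604 mol.
Mass of SO3 = 4.8604 × 80.06 = 389.12 g.

389.1 g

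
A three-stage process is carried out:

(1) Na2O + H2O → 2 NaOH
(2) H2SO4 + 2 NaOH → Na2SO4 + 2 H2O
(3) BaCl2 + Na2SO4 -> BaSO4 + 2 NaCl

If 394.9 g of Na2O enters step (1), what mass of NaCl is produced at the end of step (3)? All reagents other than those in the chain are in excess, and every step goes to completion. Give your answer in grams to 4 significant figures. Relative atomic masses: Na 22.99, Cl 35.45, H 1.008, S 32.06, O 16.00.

744.7 g

M(Na2O) = 2(22.99) + 16.00 = 61.98 g/mol.
M(NaCl) = 22.99 + 35.45 = 58.44 g/mol.
n(Na2O) = 394.9 / 61.98 = 6.3714 mol.
Reaction (1): Na2O→NaOH ratio 1:2 ⇒ n(NaOH) = 12.743 mol.
Reaction (2): NaOH→Na2SO4 ratio 2:1 ⇒ n(Na2SO4) = 6.3714 mol.
Reaction (3): Na2SO4→NaCl ratio 1:2 ⇒ n(NaCl) = 12.743 mol.
Mass of NaCl = 12.743 × 58.44 = 744.69 g.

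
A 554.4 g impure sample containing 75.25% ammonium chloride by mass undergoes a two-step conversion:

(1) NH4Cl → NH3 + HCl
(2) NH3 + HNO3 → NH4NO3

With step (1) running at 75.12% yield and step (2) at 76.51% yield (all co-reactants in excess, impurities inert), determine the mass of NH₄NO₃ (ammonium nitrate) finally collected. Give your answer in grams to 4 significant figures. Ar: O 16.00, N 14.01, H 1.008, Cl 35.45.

358.8 g

Pure NH4Cl = 554.4 × 0.7525 = 417.19 g.
M(NH4Cl) = 14.01 + 4(1.008) + 35.45 = 53.492 g/mol.
M(NH4NO3) = 2(14.01) + 4(1.008) + 3(16.00) = 80.052 g/mol.
n(NH4Cl) = 417.19 / 53.492 = 7.7990 mol.
Step 1 (NH4Cl:NH3 = 1:1): theoretical n(NH3) = 7.7990 mol; at 75.12% yield, n(NH3) = 5.8586 mol.
Step 2 (NH3:NH4NO3 = 1:1): theoretical n(NH4NO3) = 5.8586 mol, so theoretical mass = 5.8586 × 80.052 = 469.00 g.
At 76.51% yield, actual mass of NH4NO3 = 469.00 × 0.7651 = 358.83 g.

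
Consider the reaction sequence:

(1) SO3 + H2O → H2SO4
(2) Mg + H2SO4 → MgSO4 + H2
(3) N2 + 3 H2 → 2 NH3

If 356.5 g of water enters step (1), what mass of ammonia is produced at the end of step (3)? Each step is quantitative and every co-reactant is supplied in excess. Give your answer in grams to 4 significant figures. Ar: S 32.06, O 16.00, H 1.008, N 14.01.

M(H2O) = 2(1.008) + 16.00 = 18.016 g/mol.
M(NH3) = 14.01 + 3(1.008) = 17.034 g/mol.
n(H2O) = 356.5 / 18.016 = 19.788 mol.
Reaction (1): H2O→H2SO4 ratio 1:1 ⇒ n(H2SO4) = 19.788 mol.
Reaction (2): H2SO4→H2 ratio 1:1 ⇒ n(H2) = 19.788 mol.
Reaction (3): H2→NH3 ratio 3:2 ⇒ n(NH3) = 13.192 mol.
Mass of NH3 = 13.192 × 17.034 = 224.71 g.

224.7 g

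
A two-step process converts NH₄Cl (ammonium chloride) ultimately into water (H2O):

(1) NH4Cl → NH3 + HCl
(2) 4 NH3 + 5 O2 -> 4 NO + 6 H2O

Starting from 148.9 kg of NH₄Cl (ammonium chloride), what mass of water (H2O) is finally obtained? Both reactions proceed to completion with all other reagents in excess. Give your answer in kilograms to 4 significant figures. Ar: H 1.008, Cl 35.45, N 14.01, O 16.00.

M(NH4Cl) = 14.01 + 4(1.008) + 35.45 = 53.492 g/mol.
M(H2O) = 2(1.008) + 16.00 = 18.016 g/mol.
148.9 kg = 148900 g.
n(NH4Cl) = 148900 / 53.492 = 2783.6 mol.
Step 1 gives a 1:1 ratio of NH4Cl to NH3, so n(NH3) = 2783.6 mol.
In step 2 the NH3:H2O ratio is 4:6, so n(H2O) = 4175.4 mol.
Mass of H2O = 4175.4 × 18.016 = 75224 g = 75.22 kg.

75.22 kg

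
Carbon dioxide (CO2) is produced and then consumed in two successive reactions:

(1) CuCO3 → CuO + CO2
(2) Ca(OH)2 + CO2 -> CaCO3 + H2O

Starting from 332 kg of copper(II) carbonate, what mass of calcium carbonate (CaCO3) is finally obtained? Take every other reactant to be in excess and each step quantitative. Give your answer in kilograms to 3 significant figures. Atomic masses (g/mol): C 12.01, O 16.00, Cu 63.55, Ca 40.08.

M(CuCO3) = 63.55 + 12.01 + 3(16.00) = 123.56 g/mol.
M(CaCO3) = 40.08 + 12.01 + 3(16.00) = 100.09 g/mol.
332 kg = 332000 g.
n(CuCO3) = 332000 / 123.56 = 2687 mol.
Step 1 gives a 1:1 ratio of CuCO3 to CO2, so n(CO2) = 2687 mol.
In step 2 the CO2:CaCO3 ratio is 1:1, so n(CaCO3) = 2687 mol.
Mass of CaCO3 = 2687 × 100.09 = 268900 g = 269 kg.

269 kg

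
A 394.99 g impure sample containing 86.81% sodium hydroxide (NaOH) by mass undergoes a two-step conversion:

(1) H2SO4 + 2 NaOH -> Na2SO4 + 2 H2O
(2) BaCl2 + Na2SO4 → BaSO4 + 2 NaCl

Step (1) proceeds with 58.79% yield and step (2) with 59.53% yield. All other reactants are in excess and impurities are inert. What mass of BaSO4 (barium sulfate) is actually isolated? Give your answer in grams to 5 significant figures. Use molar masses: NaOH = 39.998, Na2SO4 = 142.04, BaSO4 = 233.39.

350.11 g

Pure NaOH = 394.99 × 0.8681 = 342.891 g.
n(NaOH) = 342.891 / 39.998 = 8.57270 mol.
Step 1 (NaOH:Na2SO4 = 2:1): theoretical n(Na2SO4) = 4.28635 mol; at 58.79% yield, n(Na2SO4) = 2.51994 mol.
Step 2 (Na2SO4:BaSO4 = 1:1): theoretical n(BaSO4) = 2.51994 mol, so theoretical mass = 2.51994 × 233.39 = 588.130 g.
At 59.53% yield, actual mass of BaSO4 = 588.130 × 0.5953 = 350.114 g.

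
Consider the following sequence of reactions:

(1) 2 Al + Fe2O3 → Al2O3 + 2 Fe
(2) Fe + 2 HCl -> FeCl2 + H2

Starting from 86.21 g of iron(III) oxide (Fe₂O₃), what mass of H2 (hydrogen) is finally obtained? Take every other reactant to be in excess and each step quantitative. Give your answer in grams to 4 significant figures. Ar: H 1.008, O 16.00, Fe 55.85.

2.177 g

M(Fe2O3) = 2(55.85) + 3(16.00) = 159.70 g/mol.
M(H2) = 2(1.008) = 2.016 g/mol.
n(Fe2O3) = 86.210 / 159.70 = 0.53982 mol.
Step 1 gives a 1:2 ratio of Fe2O3 to Fe, so n(Fe) = 1.0796 mol.
In step 2 the Fe:H2 ratio is 1:1, so n(H2) = 1.0796 mol.
Mass of H2 = 1.0796 × 2.016 = 2.1766 g.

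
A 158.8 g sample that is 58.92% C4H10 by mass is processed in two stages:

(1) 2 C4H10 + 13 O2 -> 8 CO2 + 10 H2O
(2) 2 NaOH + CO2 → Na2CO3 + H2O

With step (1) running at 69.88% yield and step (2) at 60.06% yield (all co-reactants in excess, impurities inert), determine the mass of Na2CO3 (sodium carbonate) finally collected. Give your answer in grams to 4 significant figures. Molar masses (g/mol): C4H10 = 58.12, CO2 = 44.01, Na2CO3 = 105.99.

Pure C4H10 = 158.8 × 0.5892 = 93.565 g.
n(C4H10) = 93.565 / 58.12 = 1.6099 mol.
Step 1 (C4H10:CO2 = 2:8): theoretical n(CO2) = 6.4394 mol; at 69.88% yield, n(CO2) = 4.4999 mol.
Step 2 (CO2:Na2CO3 = 1:1): theoretical n(Na2CO3) = 4.4999 mol, so theoretical mass = 4.4999 × 105.99 = 476.94 g.
At 60.06% yield, actual mass of Na2CO3 = 476.94 × 0.6006 = 286.45 g.

286.5 g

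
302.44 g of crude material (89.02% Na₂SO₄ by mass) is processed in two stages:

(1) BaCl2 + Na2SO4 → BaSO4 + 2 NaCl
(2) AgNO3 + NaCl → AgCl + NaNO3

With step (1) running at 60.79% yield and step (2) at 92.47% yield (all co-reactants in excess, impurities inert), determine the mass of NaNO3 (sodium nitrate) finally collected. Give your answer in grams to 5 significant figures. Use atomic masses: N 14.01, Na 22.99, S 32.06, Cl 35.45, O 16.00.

181.13 g

Pure Na2SO4 = 302.44 × 0.8902 = 269.232 g.
M(Na2SO4) = 2(22.99) + 32.06 + 4(16.00) = 142.04 g/mol.
M(NaNO3) = 22.99 + 14.01 + 3(16.00) = 85.00 g/mol.
n(Na2SO4) = 269.232 / 142.04 = 1.89547 mol.
Step 1 (Na2SO4:NaCl = 1:2): theoretical n(NaCl) = 3.79093 mol; at 60.79% yield, n(NaCl) = 2.30451 mol.
Step 2 (NaCl:NaNO3 = 1:1): theoretical n(NaNO3) = 2.30451 mol, so theoretical mass = 2.30451 × 85.00 = 195.883 g.
At 92.47% yield, actual mass of NaNO3 = 195.883 × 0.9247 = 181.133 g.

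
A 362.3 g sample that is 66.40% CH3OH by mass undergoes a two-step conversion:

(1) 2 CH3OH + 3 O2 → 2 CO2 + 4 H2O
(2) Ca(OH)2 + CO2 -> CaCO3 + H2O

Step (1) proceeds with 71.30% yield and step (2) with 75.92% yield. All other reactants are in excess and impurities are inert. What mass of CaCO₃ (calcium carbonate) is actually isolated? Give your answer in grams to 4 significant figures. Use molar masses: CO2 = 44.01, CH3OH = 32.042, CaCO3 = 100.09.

406.8 g

Pure CH3OH = 362.3 × 0.6640 = 240.57 g.
n(CH3OH) = 240.57 / 32.042 = 7.5079 mol.
Step 1 (CH3OH:CO2 = 2:2): theoretical n(CO2) = 7.5079 mol; at 71.30% yield, n(CO2) = 5.3531 mol.
Step 2 (CO2:CaCO3 = 1:1): theoretical n(CaCO3) = 5.3531 mol, so theoretical mass = 5.3531 × 100.09 = 535.79 g.
At 75.92% yield, actual mass of CaCO3 = 535.79 × 0.7592 = 406.77 g.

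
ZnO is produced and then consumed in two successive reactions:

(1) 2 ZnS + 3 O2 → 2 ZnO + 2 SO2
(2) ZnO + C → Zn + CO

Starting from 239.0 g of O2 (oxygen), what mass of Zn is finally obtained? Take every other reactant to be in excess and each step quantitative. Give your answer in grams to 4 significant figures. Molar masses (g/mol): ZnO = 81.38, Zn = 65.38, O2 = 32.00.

325.5 g

n(O2) = 239.00 / 32.00 = 7.4688 mol.
Step 1 gives a 3:2 ratio of O2 to ZnO, so n(ZnO) = 4.9792 mol.
In step 2 the ZnO:Zn ratio is 1:1, so n(Zn) = 4.9792 mol.
Mass of Zn = 4.9792 × 65.38 = 325.54 g.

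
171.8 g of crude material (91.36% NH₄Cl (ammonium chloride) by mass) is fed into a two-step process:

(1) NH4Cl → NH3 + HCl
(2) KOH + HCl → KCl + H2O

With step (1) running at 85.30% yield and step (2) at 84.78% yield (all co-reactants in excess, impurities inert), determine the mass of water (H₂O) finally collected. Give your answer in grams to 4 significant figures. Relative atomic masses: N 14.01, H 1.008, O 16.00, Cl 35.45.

38.23 g

Pure NH4Cl = 171.8 × 0.9136 = 156.96 g.
M(NH4Cl) = 14.01 + 4(1.008) + 35.45 = 53.492 g/mol.
M(H2O) = 2(1.008) + 16.00 = 18.016 g/mol.
n(NH4Cl) = 156.96 / 53.492 = 2.9342 mol.
Step 1 (NH4Cl:HCl = 1:1): theoretical n(HCl) = 2.9342 mol; at 85.30% yield, n(HCl) = 2.5029 mol.
Step 2 (HCl:H2O = 1:1): theoretical n(H2O) = 2.5029 mol, so theoretical mass = 2.5029 × 18.016 = 45.092 g.
At 84.78% yield, actual mass of H2O = 45.092 × 0.8478 = 38.229 g.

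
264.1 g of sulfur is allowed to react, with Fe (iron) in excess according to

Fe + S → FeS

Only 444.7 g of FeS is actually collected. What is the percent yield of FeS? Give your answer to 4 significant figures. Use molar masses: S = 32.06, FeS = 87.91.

n(S) = 264.10 g / 32.06 g/mol = 8.2377 mol.
From the equation the S:FeS mole ratio is 1:1, so n(FeS) = 8.2377 × 1/1 = 8.2377 mol.
Mass of FeS = 8.2377 mol × 87.91 g/mol = 724.17 g.
This is the theoretical yield. Percent yield = 444.7 g / 724.17 g × 100% = 61.408%.

61.41 %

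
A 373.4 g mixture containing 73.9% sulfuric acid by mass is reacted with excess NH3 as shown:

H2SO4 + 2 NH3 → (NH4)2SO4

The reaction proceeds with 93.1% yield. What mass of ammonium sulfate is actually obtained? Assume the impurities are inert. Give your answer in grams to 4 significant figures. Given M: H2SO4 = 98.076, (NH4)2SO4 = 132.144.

Pure H2SO4 available = 373.4 g × 0.739 = 275.94 g.
n(H2SO4) = 275.94 g / 98.076 g/mol = 2.8136 mol.
From the equation the H2SO4:(NH4)2SO4 mole ratio is 1:1, so n((NH4)2SO4) = 2.8136 × 1/1 = 2.8136 mol.
Mass of (NH4)2SO4 = 2.8136 mol × 132.144 g/mol = 371.79 g.
Actual mass collected = 371.79 g × 0.931 = 346.14 g.

346.1 g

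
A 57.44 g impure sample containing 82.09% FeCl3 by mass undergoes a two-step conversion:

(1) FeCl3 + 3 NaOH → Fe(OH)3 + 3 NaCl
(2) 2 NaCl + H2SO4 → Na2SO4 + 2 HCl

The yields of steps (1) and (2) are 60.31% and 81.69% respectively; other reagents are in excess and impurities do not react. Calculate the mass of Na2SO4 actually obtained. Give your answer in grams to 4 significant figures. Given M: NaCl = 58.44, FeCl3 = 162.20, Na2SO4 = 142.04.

30.52 g

Pure FeCl3 = 57.44 × 0.8209 = 47.152 g.
n(FeCl3) = 47.152 / 162.20 = 0.29071 mol.
Step 1 (FeCl3:NaCl = 1:3): theoretical n(NaCl) = 0.87212 mol; at 60.31% yield, n(NaCl) = 0.52597 mol.
Step 2 (NaCl:Na2SO4 = 2:1): theoretical n(Na2SO4) = 0.26299 mol, so theoretical mass = 0.26299 × 142.04 = 37.355 g.
At 81.69% yield, actual mass of Na2SO4 = 37.355 × 0.8169 = 30.515 g.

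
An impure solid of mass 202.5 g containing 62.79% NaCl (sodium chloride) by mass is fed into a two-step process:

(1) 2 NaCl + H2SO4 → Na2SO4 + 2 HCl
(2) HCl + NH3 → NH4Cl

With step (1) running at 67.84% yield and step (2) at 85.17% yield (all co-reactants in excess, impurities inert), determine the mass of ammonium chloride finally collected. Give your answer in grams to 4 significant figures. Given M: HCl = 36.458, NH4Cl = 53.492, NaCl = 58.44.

67.25 g

Pure NaCl = 202.5 × 0.6279 = 127.15 g.
n(NaCl) = 127.15 / 58.44 = 2.1757 mol.
Step 1 (NaCl:HCl = 2:2): theoretical n(HCl) = 2.1757 mol; at 67.84% yield, n(HCl) = 1.4760 mol.
Step 2 (HCl:NH4Cl = 1:1): theoretical n(NH4Cl) = 1.4760 mol, so theoretical mass = 1.4760 × 53.492 = 78.955 g.
At 85.17% yield, actual mass of NH4Cl = 78.955 × 0.8517 = 67.246 g.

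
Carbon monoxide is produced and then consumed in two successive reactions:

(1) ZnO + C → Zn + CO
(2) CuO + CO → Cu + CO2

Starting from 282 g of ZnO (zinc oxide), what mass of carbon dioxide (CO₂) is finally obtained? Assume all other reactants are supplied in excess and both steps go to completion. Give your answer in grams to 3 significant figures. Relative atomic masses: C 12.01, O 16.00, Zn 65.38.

M(ZnO) = 65.38 + 16.00 = 81.38 g/mol.
M(CO2) = 12.01 + 2(16.00) = 44.01 g/mol.
n(ZnO) = 282.0 / 81.38 = 3.465 mol.
Step 1 gives a 1:1 ratio of ZnO to CO, so n(CO) = 3.465 mol.
In step 2 the CO:CO2 ratio is 1:1, so n(CO2) = 3.465 mol.
Mass of CO2 = 3.465 × 44.01 = 152.5 g.

153 g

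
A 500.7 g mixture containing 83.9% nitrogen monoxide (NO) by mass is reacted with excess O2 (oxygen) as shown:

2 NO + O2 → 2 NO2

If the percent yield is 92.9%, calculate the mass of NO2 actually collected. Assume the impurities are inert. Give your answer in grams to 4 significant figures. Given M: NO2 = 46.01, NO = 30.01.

Pure NO available = 500.7 g × 0.839 = 420.09 g.
n(NO) = 420.09 g / 30.01 g/mol = 13.998 mol.
From the equation the NO:NO2 mole ratio is 2:2, so n(NO2) = 13.998 × 2/2 = 13.998 mol.
Mass of NO2 = 13.998 mol × 46.01 g/mol = 644.06 g.
Actual mass collected = 644.06 g × 0.929 = 598.33 g.

598.3 g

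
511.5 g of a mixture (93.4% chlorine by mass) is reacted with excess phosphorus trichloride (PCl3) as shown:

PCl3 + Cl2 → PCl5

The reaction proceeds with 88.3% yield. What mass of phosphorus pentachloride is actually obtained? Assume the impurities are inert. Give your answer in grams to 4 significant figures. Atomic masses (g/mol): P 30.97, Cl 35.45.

1239 g

Pure Cl2 available = 511.5 g × 0.934 = 477.74 g.
M(Cl2) = 2(35.45) = 70.90 g/mol.
M(PCl5) = 30.97 + 5(35.45) = 208.22 g/mol.
n(Cl2) = 477.74 g / 70.90 g/mol = 6.7382 mol.
From the equation the Cl2:PCl5 mole ratio is 1:1, so n(PCl5) = 6.7382 × 1/1 = 6.7382 mol.
Mass of PCl5 = 6.7382 mol × 208.22 g/mol = 1403.0 g.
Actual mass collected = 1403.0 g × 0.883 = 1238.9 g.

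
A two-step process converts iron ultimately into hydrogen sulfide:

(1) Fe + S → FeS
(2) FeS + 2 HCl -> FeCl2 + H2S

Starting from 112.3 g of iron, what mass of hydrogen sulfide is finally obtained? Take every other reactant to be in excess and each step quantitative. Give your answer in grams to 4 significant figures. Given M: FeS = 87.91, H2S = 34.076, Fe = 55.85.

68.52 g

n(Fe) = 112.30 / 55.85 = 2.0107 mol.
Step 1 gives a 1:1 ratio of Fe to FeS, so n(FeS) = 2.0107 mol.
In step 2 the FeS:H2S ratio is 1:1, so n(H2S) = 2.0107 mol.
Mass of H2S = 2.0107 × 34.076 = 68.518 g.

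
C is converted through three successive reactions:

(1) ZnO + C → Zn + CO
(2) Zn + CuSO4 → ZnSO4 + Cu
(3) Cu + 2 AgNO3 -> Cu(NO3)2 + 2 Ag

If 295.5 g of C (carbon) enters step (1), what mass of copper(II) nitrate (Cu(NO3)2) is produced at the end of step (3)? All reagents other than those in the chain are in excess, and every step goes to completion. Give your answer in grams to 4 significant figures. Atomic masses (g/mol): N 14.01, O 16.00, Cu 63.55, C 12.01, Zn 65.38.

4615 g

M(C) = 12.01 g/mol.
M(Cu(NO3)2) = 63.55 + 2(14.01) + 6(16.00) = 187.57 g/mol.
n(C) = 295.5 / 12.01 = 24.604 mol.
Reaction (1): C→Zn ratio 1:1 ⇒ n(Zn) = 24.604 mol.
Reaction (2): Zn→Cu ratio 1:1 ⇒ n(Cu) = 24.604 mol.
Reaction (3): Cu→Cu(NO3)2 ratio 1:1 ⇒ n(Cu(NO3)2) = 24.604 mol.
Mass of Cu(NO3)2 = 24.604 × 187.57 = 4615.1 g.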